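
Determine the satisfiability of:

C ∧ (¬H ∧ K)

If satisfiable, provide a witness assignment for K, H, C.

K = True, H = False, C = True

  ¬H ∧ K = True
    ¬H = True
Both conjuncts True, so the formula holds.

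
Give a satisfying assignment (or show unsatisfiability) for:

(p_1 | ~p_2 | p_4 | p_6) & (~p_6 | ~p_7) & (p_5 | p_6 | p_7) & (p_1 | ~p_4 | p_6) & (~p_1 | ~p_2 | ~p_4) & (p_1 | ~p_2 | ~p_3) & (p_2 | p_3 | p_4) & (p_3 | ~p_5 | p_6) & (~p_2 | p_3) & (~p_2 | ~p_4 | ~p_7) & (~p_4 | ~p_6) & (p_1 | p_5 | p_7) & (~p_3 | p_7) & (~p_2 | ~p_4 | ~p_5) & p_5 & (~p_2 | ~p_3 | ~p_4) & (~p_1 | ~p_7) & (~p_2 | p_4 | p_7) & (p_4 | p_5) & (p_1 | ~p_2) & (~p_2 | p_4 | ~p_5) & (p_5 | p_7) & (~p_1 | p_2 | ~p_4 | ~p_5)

Unit clause (p_5) forces p_5 = True.
Set p_1 = False.
  then (p_1 | ~p_2) forces p_2 = False.
Try p_3 = False:
  (p_2 | p_3 | p_4) forces p_4 = True.
  (p_1 | ~p_4 | p_6) forces p_6 = True.
  clause (~p_4 | ~p_6) is falsified — backtrack.
So p_3 = True.
  then (~p_3 | p_7) forces p_7 = True.
  then (~p_6 | ~p_7) forces p_6 = False.
  then (p_1 | ~p_4 | p_6) forces p_4 = False.
All clauses satisfied.

p_1 = False; p_2 = False; p_3 = True; p_4 = False; p_5 = True; p_6 = False; p_7 = True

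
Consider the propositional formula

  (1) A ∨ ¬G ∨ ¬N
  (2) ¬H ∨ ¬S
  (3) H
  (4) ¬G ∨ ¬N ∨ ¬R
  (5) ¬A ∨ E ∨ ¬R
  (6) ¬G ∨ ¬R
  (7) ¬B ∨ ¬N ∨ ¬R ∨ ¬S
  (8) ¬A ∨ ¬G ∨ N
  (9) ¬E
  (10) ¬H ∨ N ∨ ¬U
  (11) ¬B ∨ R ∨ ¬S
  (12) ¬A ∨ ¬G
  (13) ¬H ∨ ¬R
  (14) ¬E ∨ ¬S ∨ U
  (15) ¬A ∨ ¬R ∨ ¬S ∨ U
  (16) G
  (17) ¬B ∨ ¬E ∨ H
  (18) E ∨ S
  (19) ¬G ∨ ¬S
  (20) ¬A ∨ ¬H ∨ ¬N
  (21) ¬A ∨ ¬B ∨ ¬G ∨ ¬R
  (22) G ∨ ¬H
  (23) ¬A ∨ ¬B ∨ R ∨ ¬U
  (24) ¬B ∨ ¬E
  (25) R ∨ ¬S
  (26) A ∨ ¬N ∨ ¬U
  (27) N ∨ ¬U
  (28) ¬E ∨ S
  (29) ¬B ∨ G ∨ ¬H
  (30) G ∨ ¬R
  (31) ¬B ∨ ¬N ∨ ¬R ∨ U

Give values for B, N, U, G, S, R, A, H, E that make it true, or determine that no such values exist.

Case H = True:
  (¬H ∨ ¬S) forces S = False.
  (¬E) forces E = False.
  Clause (E ∨ S) is falsified — contradiction.
Case H = False:
  Clause (H) is falsified — contradiction.
Both cases fail, so the formula is unsatisfiable.

The formula is unsatisfiable.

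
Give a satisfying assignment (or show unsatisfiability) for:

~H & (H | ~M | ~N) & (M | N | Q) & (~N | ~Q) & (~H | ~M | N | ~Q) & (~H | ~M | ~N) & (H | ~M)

Unit clause (~H) forces H = False.
In (H | ~M) only ~M is left, so M = False.
Set Q = False.
  then (M | N | Q) forces N = True.
All clauses satisfied.

M: False, Q: False, H: False, N: True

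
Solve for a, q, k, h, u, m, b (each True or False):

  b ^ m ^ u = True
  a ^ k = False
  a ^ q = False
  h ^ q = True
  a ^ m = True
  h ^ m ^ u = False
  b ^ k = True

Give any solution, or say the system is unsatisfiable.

No satisfying assignment exists.

Adding constraints 1, 2, 3, 4, 6, 7 mod 2: every variable appears an even number of times on the left, so the left side is 0.
But the right sides sum to 1 (mod 2). 0 ≠ 1 — the system is inconsistent.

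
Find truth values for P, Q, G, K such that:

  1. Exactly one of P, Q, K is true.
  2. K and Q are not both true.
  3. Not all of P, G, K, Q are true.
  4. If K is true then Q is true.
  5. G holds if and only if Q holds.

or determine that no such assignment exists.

P = False, Q = True, G = True, K = False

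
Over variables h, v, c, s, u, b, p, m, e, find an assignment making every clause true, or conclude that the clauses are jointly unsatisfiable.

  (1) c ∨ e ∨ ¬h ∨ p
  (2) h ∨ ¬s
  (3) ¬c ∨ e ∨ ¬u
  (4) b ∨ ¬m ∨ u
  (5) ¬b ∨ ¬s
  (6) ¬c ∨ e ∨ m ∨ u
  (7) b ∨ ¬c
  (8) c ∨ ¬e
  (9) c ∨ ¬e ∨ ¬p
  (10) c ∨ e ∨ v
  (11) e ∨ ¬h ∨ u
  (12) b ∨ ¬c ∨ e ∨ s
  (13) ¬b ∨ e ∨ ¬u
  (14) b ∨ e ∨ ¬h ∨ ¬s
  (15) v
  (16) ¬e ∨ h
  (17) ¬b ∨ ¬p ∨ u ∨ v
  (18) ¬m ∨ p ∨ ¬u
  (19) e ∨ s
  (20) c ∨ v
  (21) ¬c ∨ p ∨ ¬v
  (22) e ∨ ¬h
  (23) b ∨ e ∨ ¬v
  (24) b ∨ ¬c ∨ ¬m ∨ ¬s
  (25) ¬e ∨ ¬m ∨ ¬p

Unit clause (v) forces v = True.
Set h = True.
  then (e ∨ ¬h) forces e = True.
  then (c ∨ ¬e) forces c = True.
  then (¬c ∨ p ∨ ¬v) forces p = True.
  then (¬e ∨ ¬m ∨ ¬p) forces m = False.
  then (b ∨ ¬c) forces b = True.
  then (¬b ∨ ¬s) forces s = False.
Set u = True.
All clauses satisfied.

h: True; v: True; c: True; s: False; u: True; b: True; p: True; m: False; e: True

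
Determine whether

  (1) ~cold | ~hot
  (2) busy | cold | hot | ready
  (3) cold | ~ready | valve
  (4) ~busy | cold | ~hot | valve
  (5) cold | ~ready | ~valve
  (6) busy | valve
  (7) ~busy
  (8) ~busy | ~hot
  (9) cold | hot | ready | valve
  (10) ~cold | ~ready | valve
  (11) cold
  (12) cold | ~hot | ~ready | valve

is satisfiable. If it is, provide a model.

hot: False, valve: True, busy: False, cold: True, ready: True

Unit clause (~busy) forces busy = False.
Unit clause (cold) forces cold = True.
In (~cold | ~hot) only ~hot is left, so hot = False.
In (busy | valve) only valve is left, so valve = True.
Set ready = True.
All clauses satisfied.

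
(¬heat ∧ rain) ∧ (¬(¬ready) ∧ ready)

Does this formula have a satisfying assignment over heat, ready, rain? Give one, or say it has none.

heat: False, ready: True, rain: True

  ¬heat ∧ rain = True
    ¬heat = True
  ¬(¬ready) ∧ ready = True
    ¬(¬ready) = True
      ¬ready = False
Both conjuncts True, so the formula holds.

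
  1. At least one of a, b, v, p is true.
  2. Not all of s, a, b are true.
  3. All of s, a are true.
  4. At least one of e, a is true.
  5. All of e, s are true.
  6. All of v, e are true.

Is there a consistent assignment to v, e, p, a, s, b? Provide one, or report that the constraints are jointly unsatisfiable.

v: True, e: True, p: True, a: True, s: True, b: False

  (1) {a, b, v, p}: 3 true — at least one ✓
  (2) {s, a, b}: 2/3 true — not all ✓
  (3) {s, a}: all 2 true ✓
  (4) {e, a}: 2 true — at least one ✓
  (5) {e, s}: all 2 true ✓
  (6) {v, e}: all 2 true ✓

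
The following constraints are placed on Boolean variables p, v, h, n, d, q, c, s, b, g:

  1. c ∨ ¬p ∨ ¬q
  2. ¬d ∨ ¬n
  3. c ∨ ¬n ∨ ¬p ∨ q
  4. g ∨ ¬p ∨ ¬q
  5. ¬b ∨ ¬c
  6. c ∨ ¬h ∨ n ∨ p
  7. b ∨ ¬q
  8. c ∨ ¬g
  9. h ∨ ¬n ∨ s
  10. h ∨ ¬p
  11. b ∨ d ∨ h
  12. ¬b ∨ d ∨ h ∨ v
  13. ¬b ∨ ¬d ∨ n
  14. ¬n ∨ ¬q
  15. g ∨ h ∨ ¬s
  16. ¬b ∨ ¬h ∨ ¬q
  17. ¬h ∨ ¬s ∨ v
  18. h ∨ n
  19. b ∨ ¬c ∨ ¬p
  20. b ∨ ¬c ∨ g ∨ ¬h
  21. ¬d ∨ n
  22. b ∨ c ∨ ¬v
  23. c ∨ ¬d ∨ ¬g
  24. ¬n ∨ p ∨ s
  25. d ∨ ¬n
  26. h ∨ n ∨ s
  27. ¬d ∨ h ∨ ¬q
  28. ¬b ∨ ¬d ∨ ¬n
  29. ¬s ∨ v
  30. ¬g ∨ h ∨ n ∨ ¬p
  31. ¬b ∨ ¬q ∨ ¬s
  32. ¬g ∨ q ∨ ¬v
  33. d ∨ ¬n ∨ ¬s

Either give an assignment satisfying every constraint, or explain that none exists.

p = True, v = True, h = True, n = False, d = False, q = False, c = False, s = True, b = True, g = False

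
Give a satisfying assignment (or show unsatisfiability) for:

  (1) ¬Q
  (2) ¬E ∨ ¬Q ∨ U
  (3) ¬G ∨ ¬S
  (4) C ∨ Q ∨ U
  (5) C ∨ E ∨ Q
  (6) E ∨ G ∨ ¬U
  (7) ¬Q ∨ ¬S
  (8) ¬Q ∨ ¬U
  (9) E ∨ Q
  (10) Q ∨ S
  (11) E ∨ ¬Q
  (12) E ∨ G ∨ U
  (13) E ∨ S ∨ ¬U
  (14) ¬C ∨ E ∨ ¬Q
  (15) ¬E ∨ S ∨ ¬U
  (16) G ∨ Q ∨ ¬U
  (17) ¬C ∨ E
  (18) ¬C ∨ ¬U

Unit clause (¬Q) forces Q = False.
In (E ∨ Q) only E is left, so E = True.
In (Q ∨ S) only S is left, so S = True.
In (¬G ∨ ¬S) only ¬G is left, so G = False.
In (G ∨ Q ∨ ¬U) only ¬U is left, so U = False.
In (C ∨ Q ∨ U) only C is left, so C = True.
All clauses satisfied.

S = True, E = True, C = True, U = False, Q = False, G = False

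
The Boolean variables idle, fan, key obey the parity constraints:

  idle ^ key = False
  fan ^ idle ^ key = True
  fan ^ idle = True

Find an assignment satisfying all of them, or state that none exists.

idle: False; fan: True; key: False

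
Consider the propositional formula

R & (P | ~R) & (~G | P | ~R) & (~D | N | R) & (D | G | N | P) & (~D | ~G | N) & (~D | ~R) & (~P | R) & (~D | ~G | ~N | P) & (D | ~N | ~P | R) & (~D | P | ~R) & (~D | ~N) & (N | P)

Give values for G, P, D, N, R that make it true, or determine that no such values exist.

Unit clause (R) forces R = True.
In (P | ~R) only P is left, so P = True.
In (~D | ~R) only ~D is left, so D = False.
Set G = False.
Set N = False.
All clauses satisfied.

G = False, P = True, D = False, N = False, R = True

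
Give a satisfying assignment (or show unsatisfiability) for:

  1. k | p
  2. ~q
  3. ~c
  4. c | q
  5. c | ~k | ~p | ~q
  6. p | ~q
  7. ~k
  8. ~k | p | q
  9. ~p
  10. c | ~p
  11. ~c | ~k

No satisfying assignment exists.

Case q = True:
  Clause (~q) is falsified — contradiction.
Case q = False:
  (~c) forces c = False.
  Clause (c | q) is falsified — contradiction.
Both cases fail, so the formula is unsatisfiable.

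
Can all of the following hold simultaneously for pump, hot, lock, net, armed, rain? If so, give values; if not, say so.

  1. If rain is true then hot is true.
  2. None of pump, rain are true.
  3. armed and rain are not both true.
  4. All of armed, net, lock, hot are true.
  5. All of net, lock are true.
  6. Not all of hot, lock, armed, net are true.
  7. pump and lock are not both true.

The formula is unsatisfiable.

Case pump = True:
  Constraint (2) is violated (pump=T) — contradiction.
Case pump = False:
  (2) forces rain = False.
  (4) forces armed = True.
  (4) forces net = True.
  (4) forces lock = True.
  (4) forces hot = True.
  Constraint (6) is violated (hot=T, lock=T, armed=T, net=T) — contradiction.
Both cases fail — unsatisfiable.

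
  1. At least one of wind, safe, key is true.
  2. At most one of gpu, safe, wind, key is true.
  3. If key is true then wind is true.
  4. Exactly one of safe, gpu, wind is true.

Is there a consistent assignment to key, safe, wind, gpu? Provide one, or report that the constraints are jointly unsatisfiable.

key=F; safe=F; wind=T; gpu=F

  (1) {wind, safe, key}: 1 true — at least one ✓
  (2) {gpu, safe, wind, key}: 1 true — at most one ✓
  (3) key=F ⇒ wind: vacuous ✓
  (4) {safe, gpu, wind}: 1 true — exactly one ✓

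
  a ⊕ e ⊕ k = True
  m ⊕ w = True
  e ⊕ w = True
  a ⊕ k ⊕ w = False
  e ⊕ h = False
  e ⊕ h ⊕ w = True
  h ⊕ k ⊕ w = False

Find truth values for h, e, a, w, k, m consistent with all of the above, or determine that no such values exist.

h = False; e = False; a = False; w = True; k = True; m = False

a ⊕ e ⊕ k = F ⊕ F ⊕ T = True ✓
m ⊕ w = F ⊕ T = True ✓
e ⊕ w = F ⊕ T = True ✓
a ⊕ k ⊕ w = F ⊕ T ⊕ T = False ✓
e ⊕ h = F ⊕ F = False ✓
e ⊕ h ⊕ w = F ⊕ F ⊕ T = True ✓
h ⊕ k ⊕ w = F ⊕ T ⊕ T = False ✓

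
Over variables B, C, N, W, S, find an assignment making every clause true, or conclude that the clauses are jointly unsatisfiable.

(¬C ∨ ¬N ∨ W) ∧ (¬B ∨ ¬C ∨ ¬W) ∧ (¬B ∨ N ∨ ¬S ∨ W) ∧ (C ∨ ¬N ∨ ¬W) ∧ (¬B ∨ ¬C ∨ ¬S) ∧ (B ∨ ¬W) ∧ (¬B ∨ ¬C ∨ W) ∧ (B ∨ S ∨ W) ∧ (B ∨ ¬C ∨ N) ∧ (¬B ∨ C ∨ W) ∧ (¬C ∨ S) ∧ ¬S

B = True, C = False, N = False, W = True, S = False

Unit clause (¬S) forces S = False.
In (¬C ∨ S) only ¬C is left, so C = False.
Try B = False:
  (B ∨ ¬W) forces W = False.
  clause (B ∨ S ∨ W) is falsified — backtrack.
So B = True.
  then (¬B ∨ C ∨ W) forces W = True.
  then (C ∨ ¬N ∨ ¬W) forces N = False.
All clauses satisfied.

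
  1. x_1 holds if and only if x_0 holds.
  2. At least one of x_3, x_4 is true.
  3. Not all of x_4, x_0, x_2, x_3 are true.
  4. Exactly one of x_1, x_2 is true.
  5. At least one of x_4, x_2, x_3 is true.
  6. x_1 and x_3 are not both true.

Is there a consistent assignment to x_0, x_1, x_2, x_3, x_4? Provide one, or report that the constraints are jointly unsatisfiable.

x_0: True; x_1: True; x_2: False; x_3: False; x_4: True

  (1) x_1=T, x_0=T — same ✓
  (2) {x_3, x_4}: 1 true — at least one ✓
  (3) {x_4, x_0, x_2, x_3}: 2/4 true — not all ✓
  (4) {x_1, x_2}: 1 true — exactly one ✓
  (5) {x_4, x_2, x_3}: 1 true — at least one ✓
  (6) x_1=T, x_3=F — not both ✓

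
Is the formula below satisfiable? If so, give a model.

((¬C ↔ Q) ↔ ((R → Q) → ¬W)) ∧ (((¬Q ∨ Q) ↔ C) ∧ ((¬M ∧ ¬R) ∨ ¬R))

W=T; R=F; Q=T; M=T; C=T

  (¬C ↔ Q) ↔ ((R → Q) → ¬W) = True
    ¬C ↔ Q = False
      ¬C = False
    (R → Q) → ¬W = False
      R → Q = True
      ¬W = False
  ((¬Q ∨ Q) ↔ C) ∧ ((¬M ∧ ¬R) ∨ ¬R) = True
    (¬Q ∨ Q) ↔ C = True
      ¬Q ∨ Q = True
        ¬Q = False
    (¬M ∧ ¬R) ∨ ¬R = True
      ¬M ∧ ¬R = False
        ¬M = False
        ¬R = True
      ¬R = True
Both conjuncts True, so the formula holds.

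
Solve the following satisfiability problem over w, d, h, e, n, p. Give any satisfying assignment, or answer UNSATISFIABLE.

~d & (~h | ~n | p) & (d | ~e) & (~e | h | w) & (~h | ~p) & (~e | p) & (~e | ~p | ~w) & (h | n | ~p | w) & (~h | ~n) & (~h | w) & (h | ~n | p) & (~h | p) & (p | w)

Unit clause (~d) forces d = False.
In (d | ~e) only ~e is left, so e = False.
Set w = True.
Try h = True:
  (~h | ~p) forces p = False.
  clause (~h | p) is falsified — backtrack.
So h = False.
Set n = True.
  then (h | ~n | p) forces p = True.
All clauses satisfied.

w=T, d=F, h=F, e=F, n=T, p=T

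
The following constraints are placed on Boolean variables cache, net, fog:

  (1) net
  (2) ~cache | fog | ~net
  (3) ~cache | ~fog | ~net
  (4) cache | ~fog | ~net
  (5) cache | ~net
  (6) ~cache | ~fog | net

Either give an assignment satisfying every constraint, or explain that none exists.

Case net = True:
  (cache | ~net) forces cache = True.
  (~cache | fog | ~net) forces fog = True.
  Clause (~cache | ~fog | ~net) is falsified — contradiction.
Case net = False:
  Clause (net) is falsified — contradiction.
Both cases fail, so the formula is unsatisfiable.

The formula is unsatisfiable.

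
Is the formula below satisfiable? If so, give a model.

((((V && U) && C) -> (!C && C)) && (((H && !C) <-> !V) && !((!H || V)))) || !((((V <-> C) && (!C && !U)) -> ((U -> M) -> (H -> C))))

C = False; M = False; U = False; H = True; V = False

  ((((V && U) && C) -> (!C && C)) && (((H && !C) <-> !V) && !((!H || V)))) || !((((V <-> C) && (!C && !U)) -> ((U -> M) -> (H -> C)))) = True
    (((V && U) && C) -> (!C && C)) && (((H && !C) <-> !V) && !((!H || V))) = True
      ((V && U) && C) -> (!C && C) = True
        (V && U) && C = False
          V && U = False
        !C && C = False
          !C = True
      ((H && !C) <-> !V) && !((!H || V)) = True
        (H && !C) <-> !V = True
          H && !C = True
            !C = True
          !V = True
        !((!H || V)) = True
          !H || V = False
            !H = False
    !((((V <-> C) && (!C && !U)) -> ((U -> M) -> (H -> C)))) = True
      ((V <-> C) && (!C && !U)) -> ((U -> M) -> (H -> C)) = False
        (V <-> C) && (!C && !U) = True
          V <-> C = True
          !C && !U = True
            !C = True
            !U = True
        (U -> M) -> (H -> C) = False
          U -> M = True
          H -> C = False
The formula evaluates to True.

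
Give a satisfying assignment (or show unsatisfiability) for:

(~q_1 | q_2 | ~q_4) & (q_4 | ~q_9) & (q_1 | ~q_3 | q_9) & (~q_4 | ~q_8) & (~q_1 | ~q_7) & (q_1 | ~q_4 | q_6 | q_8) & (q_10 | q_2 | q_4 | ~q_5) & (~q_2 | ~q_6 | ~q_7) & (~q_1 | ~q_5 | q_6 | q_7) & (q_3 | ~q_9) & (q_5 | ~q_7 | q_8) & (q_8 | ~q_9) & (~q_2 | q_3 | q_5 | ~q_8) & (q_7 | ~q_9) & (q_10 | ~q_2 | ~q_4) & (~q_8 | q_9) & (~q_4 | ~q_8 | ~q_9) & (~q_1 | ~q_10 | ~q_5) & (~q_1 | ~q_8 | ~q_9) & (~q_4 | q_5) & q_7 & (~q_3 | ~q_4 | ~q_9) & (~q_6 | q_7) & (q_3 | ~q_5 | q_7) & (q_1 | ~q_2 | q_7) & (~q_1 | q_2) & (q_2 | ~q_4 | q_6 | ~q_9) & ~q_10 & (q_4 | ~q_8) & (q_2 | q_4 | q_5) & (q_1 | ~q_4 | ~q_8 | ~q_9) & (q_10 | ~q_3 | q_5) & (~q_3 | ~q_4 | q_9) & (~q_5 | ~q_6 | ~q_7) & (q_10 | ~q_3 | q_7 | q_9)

Unit clause (q_7) forces q_7 = True.
Unit clause (~q_10) forces q_10 = False.
In (~q_1 | ~q_7) only ~q_1 is left, so q_1 = False.
Set q_2 = True.
  then (~q_2 | ~q_6 | ~q_7) forces q_6 = False.
  then (q_10 | ~q_2 | ~q_4) forces q_4 = False.
  then (q_4 | ~q_8) forces q_8 = False.
  then (q_4 | ~q_9) forces q_9 = False.
  then (q_1 | ~q_3 | q_9) forces q_3 = False.
  then (q_5 | ~q_7 | q_8) forces q_5 = True.
All clauses satisfied.

q_1: False, q_2: True, q_3: False, q_4: False, q_5: True, q_6: False, q_7: True, q_8: False, q_9: False, q_10: False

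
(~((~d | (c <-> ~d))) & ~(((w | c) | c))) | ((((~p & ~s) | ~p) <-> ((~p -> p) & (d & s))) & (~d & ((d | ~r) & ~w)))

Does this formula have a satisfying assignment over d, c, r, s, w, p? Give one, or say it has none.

d: False, c: False, r: False, s: False, w: False, p: True

  (~((~d | (c <-> ~d))) & ~(((w | c) | c))) | ((((~p & ~s) | ~p) <-> ((~p -> p) & (d & s))) & (~d & ((d | ~r) & ~w))) = True
    ~((~d | (c <-> ~d))) & ~(((w | c) | c)) = False
      ~((~d | (c <-> ~d))) = False
        ~d | (c <-> ~d) = True
          ~d = True
          c <-> ~d = False
            ~d = True
      ~(((w | c) | c)) = True
        (w | c) | c = False
          w | c = False
    (((~p & ~s) | ~p) <-> ((~p -> p) & (d & s))) & (~d & ((d | ~r) & ~w)) = True
      ((~p & ~s) | ~p) <-> ((~p -> p) & (d & s)) = True
        (~p & ~s) | ~p = False
          ~p & ~s = False
            ~p = False
            ~s = True
          ~p = False
        (~p -> p) & (d & s) = False
          ~p -> p = True
            ~p = False
          d & s = False
      ~d & ((d | ~r) & ~w) = True
        ~d = True
        (d | ~r) & ~w = True
          d | ~r = True
            ~r = True
          ~w = True
The formula evaluates to True.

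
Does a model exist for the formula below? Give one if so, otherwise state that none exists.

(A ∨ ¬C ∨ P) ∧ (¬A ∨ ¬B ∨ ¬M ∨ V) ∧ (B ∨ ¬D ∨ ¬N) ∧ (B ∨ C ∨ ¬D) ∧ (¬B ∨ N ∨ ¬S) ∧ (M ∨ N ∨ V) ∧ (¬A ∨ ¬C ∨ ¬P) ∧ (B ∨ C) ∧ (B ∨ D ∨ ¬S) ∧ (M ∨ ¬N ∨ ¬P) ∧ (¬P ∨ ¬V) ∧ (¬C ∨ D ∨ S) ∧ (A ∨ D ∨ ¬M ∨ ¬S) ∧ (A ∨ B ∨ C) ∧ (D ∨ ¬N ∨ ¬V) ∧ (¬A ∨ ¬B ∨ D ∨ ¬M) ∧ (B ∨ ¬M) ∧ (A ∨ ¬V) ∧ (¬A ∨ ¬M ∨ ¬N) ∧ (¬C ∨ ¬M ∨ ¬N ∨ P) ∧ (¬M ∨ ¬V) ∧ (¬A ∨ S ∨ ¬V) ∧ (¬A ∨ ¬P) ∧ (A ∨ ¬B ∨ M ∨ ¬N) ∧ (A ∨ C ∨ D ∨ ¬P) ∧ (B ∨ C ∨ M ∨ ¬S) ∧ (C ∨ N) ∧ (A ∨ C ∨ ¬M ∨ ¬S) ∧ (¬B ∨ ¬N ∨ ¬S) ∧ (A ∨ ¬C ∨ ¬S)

Set C = True.
Try D = False:
  (¬C ∨ D ∨ S) forces S = True.
  (B ∨ D ∨ ¬S) forces B = True.
  (¬B ∨ N ∨ ¬S) forces N = True.
  clause (¬B ∨ ¬N ∨ ¬S) is falsified — backtrack.
So D = True.
Set S = False.
Set V = False.
Set B = True.
Set N = True.
Set A = False.
  then (A ∨ ¬C ∨ P) forces P = True.
  then (M ∨ ¬N ∨ ¬P) forces M = True.
All clauses satisfied.

C = True, D = True, S = False, V = False, B = True, N = True, A = False, P = True, M = True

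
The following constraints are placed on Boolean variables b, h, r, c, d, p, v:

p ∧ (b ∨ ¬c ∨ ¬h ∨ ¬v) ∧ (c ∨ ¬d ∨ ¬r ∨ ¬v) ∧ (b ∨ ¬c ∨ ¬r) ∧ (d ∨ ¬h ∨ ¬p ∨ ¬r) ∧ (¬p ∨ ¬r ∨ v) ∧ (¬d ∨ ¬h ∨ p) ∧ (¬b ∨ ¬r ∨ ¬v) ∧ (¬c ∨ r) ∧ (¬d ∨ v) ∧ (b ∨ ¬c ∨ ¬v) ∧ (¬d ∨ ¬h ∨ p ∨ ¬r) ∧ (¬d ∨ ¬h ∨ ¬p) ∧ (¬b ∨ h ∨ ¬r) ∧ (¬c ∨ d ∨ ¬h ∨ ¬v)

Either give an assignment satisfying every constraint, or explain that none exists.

b = True, h = False, r = False, c = False, d = False, p = True, v = True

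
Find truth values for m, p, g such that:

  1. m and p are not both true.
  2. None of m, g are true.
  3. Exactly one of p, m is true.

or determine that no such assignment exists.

m = False, p = True, g = False

  (1) m=F, p=T — not both ✓
  (2) {m, g}: 0 true — none ✓
  (3) {p, m}: 1 true — exactly one ✓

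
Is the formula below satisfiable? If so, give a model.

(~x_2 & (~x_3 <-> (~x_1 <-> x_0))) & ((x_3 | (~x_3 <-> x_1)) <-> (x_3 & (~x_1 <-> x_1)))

x_0 = True, x_1 = False, x_2 = False, x_3 = False

  ~x_2 & (~x_3 <-> (~x_1 <-> x_0)) = True
    ~x_2 = True
    ~x_3 <-> (~x_1 <-> x_0) = True
      ~x_3 = True
      ~x_1 <-> x_0 = True
        ~x_1 = True
  (x_3 | (~x_3 <-> x_1)) <-> (x_3 & (~x_1 <-> x_1)) = True
    x_3 | (~x_3 <-> x_1) = False
      ~x_3 <-> x_1 = False
        ~x_3 = True
    x_3 & (~x_1 <-> x_1) = False
      ~x_1 <-> x_1 = False
        ~x_1 = True
Both conjuncts True, so the formula holds.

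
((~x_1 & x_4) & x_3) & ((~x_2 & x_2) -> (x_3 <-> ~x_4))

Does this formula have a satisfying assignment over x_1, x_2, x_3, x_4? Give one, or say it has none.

x_1=F, x_2=T, x_3=T, x_4=T

  (~x_1 & x_4) & x_3 = True
    ~x_1 & x_4 = True
      ~x_1 = True
  (~x_2 & x_2) -> (x_3 <-> ~x_4) = True
    ~x_2 & x_2 = False
      ~x_2 = False
    x_3 <-> ~x_4 = False
      ~x_4 = False
Both conjuncts True, so the formula holds.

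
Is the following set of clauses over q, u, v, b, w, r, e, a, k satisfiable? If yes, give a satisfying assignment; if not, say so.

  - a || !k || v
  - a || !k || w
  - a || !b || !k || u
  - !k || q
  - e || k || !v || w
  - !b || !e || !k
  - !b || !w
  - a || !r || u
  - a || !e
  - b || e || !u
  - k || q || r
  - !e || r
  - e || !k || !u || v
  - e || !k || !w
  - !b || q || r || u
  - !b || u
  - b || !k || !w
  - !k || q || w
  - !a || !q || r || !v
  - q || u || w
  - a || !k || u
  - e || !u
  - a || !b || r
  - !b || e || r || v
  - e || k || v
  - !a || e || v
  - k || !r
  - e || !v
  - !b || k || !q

q=T, u=F, v=F, b=F, w=F, r=T, e=T, a=T, k=T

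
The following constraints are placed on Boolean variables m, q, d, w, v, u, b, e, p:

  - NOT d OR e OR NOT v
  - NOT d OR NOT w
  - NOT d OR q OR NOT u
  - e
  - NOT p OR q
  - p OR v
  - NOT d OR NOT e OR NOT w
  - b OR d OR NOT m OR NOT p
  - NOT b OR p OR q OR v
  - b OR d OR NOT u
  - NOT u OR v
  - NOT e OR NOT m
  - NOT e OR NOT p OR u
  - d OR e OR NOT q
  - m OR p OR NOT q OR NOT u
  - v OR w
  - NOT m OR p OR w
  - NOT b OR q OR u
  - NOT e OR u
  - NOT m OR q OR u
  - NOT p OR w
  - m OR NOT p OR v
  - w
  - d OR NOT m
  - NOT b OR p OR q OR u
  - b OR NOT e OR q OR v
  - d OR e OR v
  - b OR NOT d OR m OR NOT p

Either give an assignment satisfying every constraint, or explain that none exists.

m = False, q = True, d = False, w = True, v = True, u = True, b = True, e = True, p = True

Unit clause (e) forces e = True.
In (NOT e OR NOT m) only NOT m is left, so m = False.
In (NOT e OR u) only u is left, so u = True.
Unit clause (w) forces w = True.
In (NOT d OR NOT w) only NOT d is left, so d = False.
In (b OR d OR NOT u) only b is left, so b = True.
In (NOT u OR v) only v is left, so v = True.
Set q = True.
  then (m OR p OR NOT q OR NOT u) forces p = True.
All clauses satisfied.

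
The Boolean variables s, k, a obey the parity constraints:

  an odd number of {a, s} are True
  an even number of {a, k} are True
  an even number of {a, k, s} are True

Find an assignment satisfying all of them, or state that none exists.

s = False; k = True; a = True

{a, s}: 1 true → odd ✓
{a, k}: 2 true → even ✓
{a, k, s}: 2 true → even ✓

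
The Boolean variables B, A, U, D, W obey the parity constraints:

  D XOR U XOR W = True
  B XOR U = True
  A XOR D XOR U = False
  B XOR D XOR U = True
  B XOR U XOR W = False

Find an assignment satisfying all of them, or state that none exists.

B = True, A = False, U = False, D = False, W = True

D XOR U XOR W = F XOR F XOR T = True ✓
B XOR U = T XOR F = True ✓
A XOR D XOR U = F XOR F XOR F = False ✓
B XOR D XOR U = T XOR F XOR F = True ✓
B XOR U XOR W = T XOR F XOR T = False ✓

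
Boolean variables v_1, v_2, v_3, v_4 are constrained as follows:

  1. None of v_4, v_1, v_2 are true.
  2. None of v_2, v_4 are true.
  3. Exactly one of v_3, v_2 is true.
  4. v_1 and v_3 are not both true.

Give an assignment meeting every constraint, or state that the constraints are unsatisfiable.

v_1=F; v_2=F; v_3=T; v_4=F

  (1) {v_4, v_1, v_2}: 0 true — none ✓
  (2) {v_2, v_4}: 0 true — none ✓
  (3) {v_3, v_2}: 1 true — exactly one ✓
  (4) v_1=F, v_3=T — not both ✓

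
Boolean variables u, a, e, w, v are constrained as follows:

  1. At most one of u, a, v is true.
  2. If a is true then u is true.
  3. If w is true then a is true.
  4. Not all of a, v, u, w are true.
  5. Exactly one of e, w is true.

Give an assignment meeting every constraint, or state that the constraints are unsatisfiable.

u = False, a = False, e = True, w = False, v = False

  (1) {u, a, v}: 0 true — at most one ✓
  (2) a=F ⇒ u: vacuous ✓
  (3) w=F ⇒ a: vacuous ✓
  (4) {a, v, u, w}: 0/4 true — not all ✓
  (5) {e, w}: 1 true — exactly one ✓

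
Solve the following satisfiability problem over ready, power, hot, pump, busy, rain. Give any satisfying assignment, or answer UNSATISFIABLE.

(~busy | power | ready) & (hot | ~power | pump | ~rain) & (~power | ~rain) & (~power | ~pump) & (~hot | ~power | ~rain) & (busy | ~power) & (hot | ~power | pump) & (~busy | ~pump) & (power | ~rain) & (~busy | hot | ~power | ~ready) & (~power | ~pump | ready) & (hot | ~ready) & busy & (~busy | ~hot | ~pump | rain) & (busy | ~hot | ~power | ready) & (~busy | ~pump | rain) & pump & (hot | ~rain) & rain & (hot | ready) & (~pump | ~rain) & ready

Case busy = True:
  (~busy | ~pump) forces pump = False.
  Clause (pump) is falsified — contradiction.
Case busy = False:
  Clause (busy) is falsified — contradiction.
Both cases fail, so the formula is unsatisfiable.

Unsatisfiable — no assignment works.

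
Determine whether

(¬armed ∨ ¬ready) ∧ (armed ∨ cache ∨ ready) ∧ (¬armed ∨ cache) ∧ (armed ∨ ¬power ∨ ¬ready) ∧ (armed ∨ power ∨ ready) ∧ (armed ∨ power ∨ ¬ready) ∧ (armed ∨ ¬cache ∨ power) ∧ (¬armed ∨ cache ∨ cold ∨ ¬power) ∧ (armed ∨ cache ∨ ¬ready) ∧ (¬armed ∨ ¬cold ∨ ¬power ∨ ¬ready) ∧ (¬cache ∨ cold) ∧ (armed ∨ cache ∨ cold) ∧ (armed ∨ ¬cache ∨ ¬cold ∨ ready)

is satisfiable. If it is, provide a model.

cache = True, cold = True, ready = False, armed = True, power = False

Try cache = False:
  (¬armed ∨ cache) forces armed = False.
  (armed ∨ cache ∨ ready) forces ready = True.
  clause (armed ∨ cache ∨ ¬ready) is falsified — backtrack.
So cache = True.
  then (¬cache ∨ cold) forces cold = True.
Set ready = False.
  then (armed ∨ ¬cache ∨ ¬cold ∨ ready) forces armed = True.
Set power = False.
All clauses satisfied.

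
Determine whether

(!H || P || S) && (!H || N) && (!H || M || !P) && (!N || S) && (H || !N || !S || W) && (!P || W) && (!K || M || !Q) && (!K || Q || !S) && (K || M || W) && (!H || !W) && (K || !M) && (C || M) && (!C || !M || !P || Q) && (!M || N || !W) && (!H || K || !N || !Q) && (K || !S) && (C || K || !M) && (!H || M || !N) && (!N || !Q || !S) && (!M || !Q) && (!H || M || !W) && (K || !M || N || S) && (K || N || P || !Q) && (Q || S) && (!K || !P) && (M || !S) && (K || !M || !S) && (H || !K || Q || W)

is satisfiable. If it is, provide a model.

Try M = True:
  (K || !M) forces K = True.
  (!M || !Q) forces Q = False.
  (!K || Q || !S) forces S = False.
  clause (Q || S) is falsified — backtrack.
So M = False.
  then (C || M) forces C = True.
  then (M || !S) forces S = False.
  then (!N || S) forces N = False.
  then (Q || S) forces Q = True.
  then (!H || N) forces H = False.
  then (!K || M || !Q) forces K = False.
  then (K || M || W) forces W = True.
  then (K || N || P || !Q) forces P = True.
All clauses satisfied.

M=F; S=F; C=T; N=F; P=T; Q=T; K=F; H=F; W=T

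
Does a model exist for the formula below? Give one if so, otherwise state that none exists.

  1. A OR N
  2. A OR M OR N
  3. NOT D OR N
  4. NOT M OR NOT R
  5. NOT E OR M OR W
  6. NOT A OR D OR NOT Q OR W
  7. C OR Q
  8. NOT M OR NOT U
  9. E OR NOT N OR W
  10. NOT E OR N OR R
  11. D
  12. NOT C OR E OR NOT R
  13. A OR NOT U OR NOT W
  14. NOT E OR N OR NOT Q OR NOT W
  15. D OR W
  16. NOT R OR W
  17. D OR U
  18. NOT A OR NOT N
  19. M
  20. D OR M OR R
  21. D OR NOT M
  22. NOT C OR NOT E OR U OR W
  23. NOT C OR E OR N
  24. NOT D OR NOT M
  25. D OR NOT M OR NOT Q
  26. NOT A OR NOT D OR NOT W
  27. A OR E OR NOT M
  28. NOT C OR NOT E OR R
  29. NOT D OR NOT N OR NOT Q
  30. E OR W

UNSATISFIABLE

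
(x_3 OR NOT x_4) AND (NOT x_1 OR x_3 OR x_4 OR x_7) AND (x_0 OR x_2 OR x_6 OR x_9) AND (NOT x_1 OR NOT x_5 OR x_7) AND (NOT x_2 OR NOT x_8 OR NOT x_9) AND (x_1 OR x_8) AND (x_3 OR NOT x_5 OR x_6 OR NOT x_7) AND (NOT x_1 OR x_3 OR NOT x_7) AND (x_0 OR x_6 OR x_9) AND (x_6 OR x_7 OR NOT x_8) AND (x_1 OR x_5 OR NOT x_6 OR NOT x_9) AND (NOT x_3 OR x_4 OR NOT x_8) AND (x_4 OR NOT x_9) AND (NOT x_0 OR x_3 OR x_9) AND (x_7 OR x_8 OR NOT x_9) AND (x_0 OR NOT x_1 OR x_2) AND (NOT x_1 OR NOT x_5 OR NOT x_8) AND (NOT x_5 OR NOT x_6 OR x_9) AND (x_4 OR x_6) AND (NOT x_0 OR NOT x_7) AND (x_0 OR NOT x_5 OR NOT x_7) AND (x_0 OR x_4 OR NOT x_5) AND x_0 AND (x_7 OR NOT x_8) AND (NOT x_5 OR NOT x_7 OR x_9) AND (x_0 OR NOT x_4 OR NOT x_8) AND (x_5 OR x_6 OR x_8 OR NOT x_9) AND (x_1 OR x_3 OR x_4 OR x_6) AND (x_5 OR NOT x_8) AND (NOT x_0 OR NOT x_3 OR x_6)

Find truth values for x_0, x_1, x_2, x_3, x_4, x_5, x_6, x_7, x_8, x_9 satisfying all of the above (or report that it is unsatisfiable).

Unit clause (x_0) forces x_0 = True.
In (NOT x_0 OR NOT x_7) only NOT x_7 is left, so x_7 = False.
In (x_7 OR NOT x_8) only NOT x_8 is left, so x_8 = False.
In (x_1 OR x_8) only x_1 is left, so x_1 = True.
In (x_7 OR x_8 OR NOT x_9) only NOT x_9 is left, so x_9 = False.
In (NOT x_1 OR NOT x_5 OR x_7) only NOT x_5 is left, so x_5 = False.
In (NOT x_0 OR x_3 OR x_9) only x_3 is left, so x_3 = True.
In (NOT x_0 OR NOT x_3 OR x_6) only x_6 is left, so x_6 = True.
Set x_2 = True.
Set x_4 = True.
All clauses satisfied.

x_0 = True, x_1 = True, x_2 = True, x_3 = True, x_4 = True, x_5 = False, x_6 = True, x_7 = False, x_8 = False, x_9 = False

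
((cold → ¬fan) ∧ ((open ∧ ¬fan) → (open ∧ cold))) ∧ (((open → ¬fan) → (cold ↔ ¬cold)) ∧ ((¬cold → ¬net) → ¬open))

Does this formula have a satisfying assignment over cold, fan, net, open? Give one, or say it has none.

cold=F, fan=T, net=T, open=T

  (cold → ¬fan) ∧ ((open ∧ ¬fan) → (open ∧ cold)) = True
    cold → ¬fan = True
      ¬fan = False
    (open ∧ ¬fan) → (open ∧ cold) = True
      open ∧ ¬fan = False
        ¬fan = False
      open ∧ cold = False
  ((open → ¬fan) → (cold ↔ ¬cold)) ∧ ((¬cold → ¬net) → ¬open) = True
    (open → ¬fan) → (cold ↔ ¬cold) = True
      open → ¬fan = False
        ¬fan = False
      cold ↔ ¬cold = False
        ¬cold = True
    (¬cold → ¬net) → ¬open = True
      ¬cold → ¬net = False
        ¬cold = True
        ¬net = False
      ¬open = False
Both conjuncts True, so the formula holds.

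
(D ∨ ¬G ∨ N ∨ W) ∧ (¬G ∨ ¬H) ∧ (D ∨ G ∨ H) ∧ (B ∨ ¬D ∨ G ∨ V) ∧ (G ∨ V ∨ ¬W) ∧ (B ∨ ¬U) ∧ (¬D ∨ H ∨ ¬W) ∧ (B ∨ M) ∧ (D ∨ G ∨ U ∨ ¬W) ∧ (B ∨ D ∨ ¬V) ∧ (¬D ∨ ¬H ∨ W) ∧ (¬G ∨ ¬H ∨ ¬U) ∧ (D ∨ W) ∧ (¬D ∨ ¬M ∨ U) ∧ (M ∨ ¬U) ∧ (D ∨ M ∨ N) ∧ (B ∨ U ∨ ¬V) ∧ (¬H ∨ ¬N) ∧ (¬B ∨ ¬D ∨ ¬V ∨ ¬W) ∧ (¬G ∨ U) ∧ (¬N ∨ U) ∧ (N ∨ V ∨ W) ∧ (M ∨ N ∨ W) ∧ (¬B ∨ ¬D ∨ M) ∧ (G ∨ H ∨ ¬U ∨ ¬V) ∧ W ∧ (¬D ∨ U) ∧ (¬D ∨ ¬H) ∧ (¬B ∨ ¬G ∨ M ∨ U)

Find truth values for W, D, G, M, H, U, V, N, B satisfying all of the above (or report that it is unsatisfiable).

W = True; D = False; G = True; M = True; H = False; U = True; V = True; N = True; B = True

Unit clause (W) forces W = True.
Try D = True:
  (¬D ∨ H ∨ ¬W) forces H = True.
  clause (¬D ∨ ¬H) is falsified — backtrack.
So D = False.
Set G = True.
  then (¬G ∨ ¬H) forces H = False.
  then (¬G ∨ U) forces U = True.
  then (B ∨ ¬U) forces B = True.
  then (M ∨ ¬U) forces M = True.
Set V = True.
Set N = True.
All clauses satisfied.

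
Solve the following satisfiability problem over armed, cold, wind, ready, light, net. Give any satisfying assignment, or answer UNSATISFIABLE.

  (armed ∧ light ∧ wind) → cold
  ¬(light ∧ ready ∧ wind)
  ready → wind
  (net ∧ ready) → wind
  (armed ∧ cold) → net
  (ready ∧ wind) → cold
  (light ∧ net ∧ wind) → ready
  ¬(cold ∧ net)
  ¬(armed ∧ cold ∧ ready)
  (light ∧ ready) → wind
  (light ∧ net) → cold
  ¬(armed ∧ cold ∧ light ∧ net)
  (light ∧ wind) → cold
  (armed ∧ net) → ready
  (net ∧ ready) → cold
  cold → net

armed = True, cold = False, wind = True, ready = False, light = False, net = False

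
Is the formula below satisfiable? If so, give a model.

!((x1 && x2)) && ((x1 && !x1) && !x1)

Case x1 = True: the conjunct !x1 is False.
Case x1 = False: the conjunct x1 is False.
Both cases fail — unsatisfiable.

No satisfying assignment exists.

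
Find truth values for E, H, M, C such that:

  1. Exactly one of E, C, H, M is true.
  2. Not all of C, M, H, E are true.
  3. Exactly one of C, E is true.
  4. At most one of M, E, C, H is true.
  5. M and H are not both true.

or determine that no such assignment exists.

E = False, H = False, M = False, C = True

  (1) {E, C, H, M}: 1 true — exactly one ✓
  (2) {C, M, H, E}: 1/4 true — not all ✓
  (3) {C, E}: 1 true — exactly one ✓
  (4) {M, E, C, H}: 1 true — at most one ✓
  (5) M=F, H=F — not both ✓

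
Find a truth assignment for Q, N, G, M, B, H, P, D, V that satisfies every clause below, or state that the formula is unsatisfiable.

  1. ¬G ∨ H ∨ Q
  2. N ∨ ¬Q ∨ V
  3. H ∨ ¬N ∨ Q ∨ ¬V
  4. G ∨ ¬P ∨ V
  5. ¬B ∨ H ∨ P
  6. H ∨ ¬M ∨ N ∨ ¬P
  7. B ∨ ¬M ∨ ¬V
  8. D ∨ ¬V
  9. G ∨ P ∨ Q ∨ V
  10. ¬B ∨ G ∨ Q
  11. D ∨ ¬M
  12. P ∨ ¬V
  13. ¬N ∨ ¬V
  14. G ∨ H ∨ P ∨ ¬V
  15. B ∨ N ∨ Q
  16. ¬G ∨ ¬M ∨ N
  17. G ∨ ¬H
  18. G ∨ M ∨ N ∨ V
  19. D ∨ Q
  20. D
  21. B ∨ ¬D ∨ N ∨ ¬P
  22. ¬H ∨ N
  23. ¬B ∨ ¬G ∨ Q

Unit clause (D) forces D = True.
Set Q = True.
Set N = True.
  then (¬N ∨ ¬V) forces V = False.
Set G = True.
Set M = False.
Set B = True.
Set H = True.
Set P = True.
All clauses satisfied.

Q: True; N: True; G: True; M: False; B: True; H: True; P: True; D: True; V: False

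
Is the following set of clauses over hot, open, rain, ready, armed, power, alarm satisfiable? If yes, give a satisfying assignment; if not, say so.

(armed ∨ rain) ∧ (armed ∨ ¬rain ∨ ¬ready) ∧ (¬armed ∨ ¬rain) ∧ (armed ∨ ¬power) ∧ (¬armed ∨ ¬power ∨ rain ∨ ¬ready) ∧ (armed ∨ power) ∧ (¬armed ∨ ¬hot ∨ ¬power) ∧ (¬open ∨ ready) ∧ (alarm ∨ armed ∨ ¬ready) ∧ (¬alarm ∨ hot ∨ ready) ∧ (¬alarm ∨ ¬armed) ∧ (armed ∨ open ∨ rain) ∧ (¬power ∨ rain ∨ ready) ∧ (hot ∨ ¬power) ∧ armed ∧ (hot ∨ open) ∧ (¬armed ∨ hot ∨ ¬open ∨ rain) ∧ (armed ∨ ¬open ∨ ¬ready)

hot=T; open=T; rain=F; ready=T; armed=T; power=F; alarm=F

Unit clause (armed) forces armed = True.
In (¬armed ∨ ¬rain) only ¬rain is left, so rain = False.
In (¬alarm ∨ ¬armed) only ¬alarm is left, so alarm = False.
Try hot = False:
  (hot ∨ ¬power) forces power = False.
  (hot ∨ open) forces open = True.
  clause (¬armed ∨ hot ∨ ¬open ∨ rain) is falsified — backtrack.
So hot = True.
  then (¬armed ∨ ¬hot ∨ ¬power) forces power = False.
Set open = True.
  then (¬open ∨ ready) forces ready = True.
All clauses satisfied.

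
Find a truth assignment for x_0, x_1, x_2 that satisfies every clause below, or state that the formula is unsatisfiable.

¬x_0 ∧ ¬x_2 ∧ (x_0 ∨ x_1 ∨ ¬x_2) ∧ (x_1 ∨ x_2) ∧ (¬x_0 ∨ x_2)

x_0=F, x_1=T, x_2=F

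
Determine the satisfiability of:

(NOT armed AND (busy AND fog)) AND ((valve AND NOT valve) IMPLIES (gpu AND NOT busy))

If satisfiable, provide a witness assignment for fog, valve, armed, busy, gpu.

fog=T; valve=T; armed=F; busy=T; gpu=T

  NOT armed AND (busy AND fog) = True
    NOT armed = True
    busy AND fog = True
  (valve AND NOT valve) IMPLIES (gpu AND NOT busy) = True
    valve AND NOT valve = False
      NOT valve = False
    gpu AND NOT busy = False
      NOT busy = False
Both conjuncts True, so the formula holds.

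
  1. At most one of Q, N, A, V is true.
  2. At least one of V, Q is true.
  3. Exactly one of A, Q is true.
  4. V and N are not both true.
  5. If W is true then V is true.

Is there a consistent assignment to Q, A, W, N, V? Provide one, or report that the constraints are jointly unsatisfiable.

Q = True; A = False; W = False; N = False; V = False

  (1) {Q, N, A, V}: 1 true — at most one ✓
  (2) {V, Q}: 1 true — at least one ✓
  (3) {A, Q}: 1 true — exactly one ✓
  (4) V=F, N=F — not both ✓
  (5) W=F ⇒ V: vacuous ✓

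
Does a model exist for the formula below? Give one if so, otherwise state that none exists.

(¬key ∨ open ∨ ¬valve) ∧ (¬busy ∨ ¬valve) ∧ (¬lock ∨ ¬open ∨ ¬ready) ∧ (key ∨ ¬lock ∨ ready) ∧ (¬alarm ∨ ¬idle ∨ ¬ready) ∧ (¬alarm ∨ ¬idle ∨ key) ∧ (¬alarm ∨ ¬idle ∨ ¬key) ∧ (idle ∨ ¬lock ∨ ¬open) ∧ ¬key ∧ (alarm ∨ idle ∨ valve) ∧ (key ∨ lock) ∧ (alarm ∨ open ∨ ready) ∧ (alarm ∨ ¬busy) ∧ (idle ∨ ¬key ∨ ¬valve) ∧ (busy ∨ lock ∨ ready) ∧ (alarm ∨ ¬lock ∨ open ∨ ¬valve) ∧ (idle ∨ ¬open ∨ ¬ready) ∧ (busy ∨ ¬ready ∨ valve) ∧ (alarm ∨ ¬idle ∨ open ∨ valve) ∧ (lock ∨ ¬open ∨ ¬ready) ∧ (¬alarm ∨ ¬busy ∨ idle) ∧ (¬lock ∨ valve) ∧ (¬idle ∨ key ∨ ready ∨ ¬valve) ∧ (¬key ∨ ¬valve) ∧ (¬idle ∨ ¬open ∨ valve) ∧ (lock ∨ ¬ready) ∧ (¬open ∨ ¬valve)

Unit clause (¬key) forces key = False.
In (key ∨ lock) only lock is left, so lock = True.
In (¬lock ∨ valve) only valve is left, so valve = True.
In (¬open ∨ ¬valve) only ¬open is left, so open = False.
In (¬busy ∨ ¬valve) only ¬busy is left, so busy = False.
In (key ∨ ¬lock ∨ ready) only ready is left, so ready = True.
In (alarm ∨ ¬lock ∨ open ∨ ¬valve) only alarm is left, so alarm = True.
In (¬alarm ∨ ¬idle ∨ ¬ready) only ¬idle is left, so idle = False.
All clauses satisfied.

ready = True; valve = True; key = False; alarm = True; lock = True; busy = False; open = False; idle = False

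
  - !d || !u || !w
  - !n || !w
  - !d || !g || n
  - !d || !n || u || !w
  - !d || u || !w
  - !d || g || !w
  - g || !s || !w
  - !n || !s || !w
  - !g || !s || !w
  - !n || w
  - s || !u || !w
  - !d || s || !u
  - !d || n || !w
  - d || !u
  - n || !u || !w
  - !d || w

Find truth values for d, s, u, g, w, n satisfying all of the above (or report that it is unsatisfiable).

Try d = True:
  (!d || w) forces w = True.
  (!d || !u || !w) forces u = False.
  clause (!d || u || !w) is falsified — backtrack.
So d = False.
  then (d || !u) forces u = False.
Set s = True.
Set g = True.
  then (!g || !s || !w) forces w = False.
  then (!n || w) forces n = False.
All clauses satisfied.

d=F, s=T, u=F, g=T, w=F, n=F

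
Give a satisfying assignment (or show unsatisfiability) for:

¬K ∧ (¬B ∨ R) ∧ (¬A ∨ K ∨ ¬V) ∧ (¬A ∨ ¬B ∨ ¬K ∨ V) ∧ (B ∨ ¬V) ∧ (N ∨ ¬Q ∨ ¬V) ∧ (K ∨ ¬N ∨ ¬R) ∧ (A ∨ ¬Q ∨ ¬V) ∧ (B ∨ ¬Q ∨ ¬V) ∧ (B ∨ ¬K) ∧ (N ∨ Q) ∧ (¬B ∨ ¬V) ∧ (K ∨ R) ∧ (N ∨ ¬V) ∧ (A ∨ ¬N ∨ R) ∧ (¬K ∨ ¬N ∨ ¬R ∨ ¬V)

Unit clause (¬K) forces K = False.
In (K ∨ R) only R is left, so R = True.
In (K ∨ ¬N ∨ ¬R) only ¬N is left, so N = False.
In (N ∨ Q) only Q is left, so Q = True.
In (N ∨ ¬V) only ¬V is left, so V = False.
Set B = False.
Set A = False.
All clauses satisfied.

V=F, Q=T, N=F, R=T, K=F, B=F, A=F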